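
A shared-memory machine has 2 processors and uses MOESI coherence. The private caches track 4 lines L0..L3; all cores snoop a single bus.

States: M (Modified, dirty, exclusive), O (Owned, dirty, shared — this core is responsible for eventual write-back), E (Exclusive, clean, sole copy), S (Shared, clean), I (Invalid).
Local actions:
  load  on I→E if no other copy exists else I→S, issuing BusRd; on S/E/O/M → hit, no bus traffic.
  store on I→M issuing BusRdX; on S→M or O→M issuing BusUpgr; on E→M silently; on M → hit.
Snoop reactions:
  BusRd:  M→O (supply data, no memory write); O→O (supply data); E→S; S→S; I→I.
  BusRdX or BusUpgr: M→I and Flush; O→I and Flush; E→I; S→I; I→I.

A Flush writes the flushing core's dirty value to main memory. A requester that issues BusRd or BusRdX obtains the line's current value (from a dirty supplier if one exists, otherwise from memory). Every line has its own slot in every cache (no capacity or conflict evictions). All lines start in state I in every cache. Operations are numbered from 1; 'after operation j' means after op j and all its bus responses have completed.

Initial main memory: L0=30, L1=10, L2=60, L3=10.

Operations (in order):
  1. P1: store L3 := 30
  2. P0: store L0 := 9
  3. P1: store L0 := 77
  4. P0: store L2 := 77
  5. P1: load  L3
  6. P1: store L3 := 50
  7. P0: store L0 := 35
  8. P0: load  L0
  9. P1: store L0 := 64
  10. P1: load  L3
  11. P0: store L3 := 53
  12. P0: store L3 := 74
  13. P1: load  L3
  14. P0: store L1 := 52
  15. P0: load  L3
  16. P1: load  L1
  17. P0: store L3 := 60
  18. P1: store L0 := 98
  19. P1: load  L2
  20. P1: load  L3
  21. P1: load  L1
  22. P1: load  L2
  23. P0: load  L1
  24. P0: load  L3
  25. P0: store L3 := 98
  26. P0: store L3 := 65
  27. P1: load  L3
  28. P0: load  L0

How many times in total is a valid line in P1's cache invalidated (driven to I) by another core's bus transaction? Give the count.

invalidations = 4

step 1: P1: store L3 := 30  ⟶  IM  (L3)  txn=BusRdX  M[L3]=10
step 2: P0: store L0 := 9  ⟶  MI  (L0)  txn=BusRdX  M[L0]=30
step 3: P1: store L0 := 77  ⟶  IM  (L0)  txn=BusRdX+Flush  M[L0]=9
step 4: P0: store L2 := 77  ⟶  MI  (L2)  txn=BusRdX  M[L2]=60
step 5: P1: load  L3  ⟶  IM  (L3)  txn=∅  M[L3]=10
step 6: P1: store L3 := 50  ⟶  IM  (L3)  txn=∅  M[L3]=10
step 7: P0: store L0 := 35  ⟶  MI  (L0)  txn=BusRdX+Flush  M[L0]=77
step 8: P0: load  L0  ⟶  MI  (L0)  txn=∅  M[L0]=77
step 9: P1: store L0 := 64  ⟶  IM  (L0)  txn=BusRdX+Flush  M[L0]=35
step 10: P1: load  L3  ⟶  IM  (L3)  txn=∅  M[L3]=10
step 11: P0: store L3 := 53  ⟶  MI  (L3)  txn=BusRdX+Flush  M[L3]=50
step 12: P0: store L3 := 74  ⟶  MI  (L3)  txn=∅  M[L3]=50
step 13: P1: load  L3  ⟶  OS  (L3)  txn=BusRd  M[L3]=50
step 14: P0: store L1 := 52  ⟶  MI  (L1)  txn=BusRdX  M[L1]=10
step 15: P0: load  L3  ⟶  OS  (L3)  txn=∅  M[L3]=50
step 16: P1: load  L1  ⟶  OS  (L1)  txn=BusRd  M[L1]=10
step 17: P0: store L3 := 60  ⟶  MI  (L3)  txn=BusUpgr  M[L3]=50
step 18: P1: store L0 := 98  ⟶  IM  (L0)  txn=∅  M[L0]=35
step 19: P1: load  L2  ⟶  OS  (L2)  txn=BusRd  M[L2]=60
step 20: P1: load  L3  ⟶  OS  (L3)  txn=BusRd  M[L3]=50
step 21: P1: load  L1  ⟶  OS  (L1)  txn=∅  M[L1]=10
step 22: P1: load  L2  ⟶  OS  (L2)  txn=∅  M[L2]=60
step 23: P0: load  L1  ⟶  OS  (L1)  txn=∅  M[L1]=10
step 24: P0: load  L3  ⟶  OS  (L3)  txn=∅  M[L3]=50
step 25: P0: store L3 := 98  ⟶  MI  (L3)  txn=BusUpgr  M[L3]=50
step 26: P0: store L3 := 65  ⟶  MI  (L3)  txn=∅  M[L3]=50
step 27: P1: load  L3  ⟶  OS  (L3)  txn=BusRd  M[L3]=50
step 28: P0: load  L0  ⟶  SO  (L0)  txn=BusRd  M[L0]=35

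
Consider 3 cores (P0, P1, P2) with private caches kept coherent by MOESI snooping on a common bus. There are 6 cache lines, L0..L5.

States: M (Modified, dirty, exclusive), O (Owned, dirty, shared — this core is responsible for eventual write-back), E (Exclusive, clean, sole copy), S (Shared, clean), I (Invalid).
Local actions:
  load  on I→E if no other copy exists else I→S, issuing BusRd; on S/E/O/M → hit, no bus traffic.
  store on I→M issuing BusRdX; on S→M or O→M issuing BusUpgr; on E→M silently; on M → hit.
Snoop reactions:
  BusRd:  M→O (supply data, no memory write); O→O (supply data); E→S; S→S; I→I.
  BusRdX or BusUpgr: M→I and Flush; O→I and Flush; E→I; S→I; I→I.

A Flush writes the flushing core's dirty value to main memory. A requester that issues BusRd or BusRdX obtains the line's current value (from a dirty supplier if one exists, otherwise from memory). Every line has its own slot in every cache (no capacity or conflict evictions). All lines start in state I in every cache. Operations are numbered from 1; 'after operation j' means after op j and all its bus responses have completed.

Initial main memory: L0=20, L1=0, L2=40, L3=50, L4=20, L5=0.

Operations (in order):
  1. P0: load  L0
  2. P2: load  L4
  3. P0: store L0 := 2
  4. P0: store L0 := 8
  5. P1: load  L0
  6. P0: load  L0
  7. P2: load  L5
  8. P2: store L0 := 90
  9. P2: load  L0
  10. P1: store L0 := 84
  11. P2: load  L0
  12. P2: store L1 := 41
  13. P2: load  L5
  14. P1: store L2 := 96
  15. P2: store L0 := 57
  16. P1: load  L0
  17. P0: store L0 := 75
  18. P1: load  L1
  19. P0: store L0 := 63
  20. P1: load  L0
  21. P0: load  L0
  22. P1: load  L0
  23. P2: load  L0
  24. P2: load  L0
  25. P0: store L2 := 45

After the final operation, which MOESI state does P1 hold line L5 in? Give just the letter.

[1] P0: load  L0 | P0:E(20), P1:I, P2:I | bus: BusRd
[2] P2: load  L4 | P0:I, P1:I, P2:E(20) | bus: BusRd
[3] P0: store L0 := 2 | P0:M(2), P1:I, P2:I | bus: none
[4] P0: store L0 := 8 | P0:M(8), P1:I, P2:I | bus: none
[5] P1: load  L0 | P0:O(8), P1:S(8), P2:I | bus: BusRd
[6] P0: load  L0 | P0:O(8), P1:S(8), P2:I | bus: none
[7] P2: load  L5 | P0:I, P1:I, P2:E(0) | bus: BusRd
[8] P2: store L0 := 90 | P0:I, P1:I, P2:M(90) | bus: BusRdX,Flush
[9] P2: load  L0 | P0:I, P1:I, P2:M(90) | bus: none
[10] P1: store L0 := 84 | P0:I, P1:M(84), P2:I | bus: BusRdX,Flush
[11] P2: load  L0 | P0:I, P1:O(84), P2:S(84) | bus: BusRd
[12] P2: store L1 := 41 | P0:I, P1:I, P2:M(41) | bus: BusRdX
[13] P2: load  L5 | P0:I, P1:I, P2:E(0) | bus: none
[14] P1: store L2 := 96 | P0:I, P1:M(96), P2:I | bus: BusRdX
[15] P2: store L0 := 57 | P0:I, P1:I, P2:M(57) | bus: BusUpgr,Flush
[16] P1: load  L0 | P0:I, P1:S(57), P2:O(57) | bus: BusRd
[17] P0: store L0 := 75 | P0:M(75), P1:I, P2:I | bus: BusRdX,Flush
[18] P1: load  L1 | P0:I, P1:S(41), P2:O(41) | bus: BusRd
[19] P0: store L0 := 63 | P0:M(63), P1:I, P2:I | bus: none
[20] P1: load  L0 | P0:O(63), P1:S(63), P2:I | bus: BusRd
[21] P0: load  L0 | P0:O(63), P1:S(63), P2:I | bus: none
[22] P1: load  L0 | P0:O(63), P1:S(63), P2:I | bus: none
[23] P2: load  L0 | P0:O(63), P1:S(63), P2:S(63) | bus: BusRd
[24] P2: load  L0 | P0:O(63), P1:S(63), P2:S(63) | bus: none
[25] P0: store L2 := 45 | P0:M(45), P1:I, P2:I | bus: BusRdX,Flush

state = I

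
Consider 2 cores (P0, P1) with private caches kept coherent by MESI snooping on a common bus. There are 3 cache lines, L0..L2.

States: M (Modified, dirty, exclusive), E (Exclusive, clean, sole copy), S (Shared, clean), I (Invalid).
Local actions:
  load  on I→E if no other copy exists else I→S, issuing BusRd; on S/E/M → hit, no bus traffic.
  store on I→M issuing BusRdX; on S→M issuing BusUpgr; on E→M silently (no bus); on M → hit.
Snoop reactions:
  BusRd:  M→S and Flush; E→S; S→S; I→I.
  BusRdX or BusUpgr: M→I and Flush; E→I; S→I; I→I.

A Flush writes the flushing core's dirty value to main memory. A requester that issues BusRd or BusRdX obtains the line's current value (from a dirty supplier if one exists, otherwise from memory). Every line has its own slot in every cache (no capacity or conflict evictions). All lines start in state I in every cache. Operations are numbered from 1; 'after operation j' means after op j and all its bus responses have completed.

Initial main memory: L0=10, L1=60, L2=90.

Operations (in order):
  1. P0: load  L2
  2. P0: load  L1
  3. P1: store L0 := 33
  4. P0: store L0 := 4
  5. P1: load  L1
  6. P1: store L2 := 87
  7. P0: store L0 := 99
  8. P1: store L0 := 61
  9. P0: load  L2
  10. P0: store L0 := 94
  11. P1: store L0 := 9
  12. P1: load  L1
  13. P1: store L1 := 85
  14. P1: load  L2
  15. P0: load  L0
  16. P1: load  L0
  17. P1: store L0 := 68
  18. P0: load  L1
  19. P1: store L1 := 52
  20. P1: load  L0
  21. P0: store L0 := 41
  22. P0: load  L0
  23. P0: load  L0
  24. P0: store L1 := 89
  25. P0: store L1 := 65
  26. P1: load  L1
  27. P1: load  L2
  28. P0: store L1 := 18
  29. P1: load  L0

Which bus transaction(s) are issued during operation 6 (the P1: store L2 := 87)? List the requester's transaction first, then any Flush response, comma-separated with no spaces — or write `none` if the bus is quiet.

bus = BusRdX

  op1 P0: load  L2 → E/I on L2; bus BusRd; mem=90
  op2 P0: load  L1 → E/I on L1; bus BusRd; mem=60
  op3 P1: store L0 := 33 → I/M on L0; bus BusRdX; mem=10
  op4 P0: store L0 := 4 → M/I on L0; bus BusRdX Flush; mem=33
  op5 P1: load  L1 → S/S on L1; bus BusRd; mem=60
  op6 P1: store L2 := 87 → I/M on L2; bus BusRdX; mem=90
  op7 P0: store L0 := 99 → M/I on L0; bus (none); mem=33
  op8 P1: store L0 := 61 → I/M on L0; bus BusRdX Flush; mem=99
  op9 P0: load  L2 → S/S on L2; bus BusRd Flush; mem=87
  op10 P0: store L0 := 94 → M/I on L0; bus BusRdX Flush; mem=61
  op11 P1: store L0 := 9 → I/M on L0; bus BusRdX Flush; mem=94
  op12 P1: load  L1 → S/S on L1; bus (none); mem=60
  op13 P1: store L1 := 85 → I/M on L1; bus BusUpgr; mem=60
  op14 P1: load  L2 → S/S on L2; bus (none); mem=87
  op15 P0: load  L0 → S/S on L0; bus BusRd Flush; mem=9
  op16 P1: load  L0 → S/S on L0; bus (none); mem=9
  op17 P1: store L0 := 68 → I/M on L0; bus BusUpgr; mem=9
  op18 P0: load  L1 → S/S on L1; bus BusRd Flush; mem=85
  op19 P1: store L1 := 52 → I/M on L1; bus BusUpgr; mem=85
  op20 P1: load  L0 → I/M on L0; bus (none); mem=9
  op21 P0: store L0 := 41 → M/I on L0; bus BusRdX Flush; mem=68
  op22 P0: load  L0 → M/I on L0; bus (none); mem=68
  op23 P0: load  L0 → M/I on L0; bus (none); mem=68
  op24 P0: store L1 := 89 → M/I on L1; bus BusRdX Flush; mem=52
  op25 P0: store L1 := 65 → M/I on L1; bus (none); mem=52
  op26 P1: load  L1 → S/S on L1; bus BusRd Flush; mem=65
  op27 P1: load  L2 → S/S on L2; bus (none); mem=87
  op28 P0: store L1 := 18 → M/I on L1; bus BusUpgr; mem=65
  op29 P1: load  L0 → S/S on L0; bus BusRd Flush; mem=41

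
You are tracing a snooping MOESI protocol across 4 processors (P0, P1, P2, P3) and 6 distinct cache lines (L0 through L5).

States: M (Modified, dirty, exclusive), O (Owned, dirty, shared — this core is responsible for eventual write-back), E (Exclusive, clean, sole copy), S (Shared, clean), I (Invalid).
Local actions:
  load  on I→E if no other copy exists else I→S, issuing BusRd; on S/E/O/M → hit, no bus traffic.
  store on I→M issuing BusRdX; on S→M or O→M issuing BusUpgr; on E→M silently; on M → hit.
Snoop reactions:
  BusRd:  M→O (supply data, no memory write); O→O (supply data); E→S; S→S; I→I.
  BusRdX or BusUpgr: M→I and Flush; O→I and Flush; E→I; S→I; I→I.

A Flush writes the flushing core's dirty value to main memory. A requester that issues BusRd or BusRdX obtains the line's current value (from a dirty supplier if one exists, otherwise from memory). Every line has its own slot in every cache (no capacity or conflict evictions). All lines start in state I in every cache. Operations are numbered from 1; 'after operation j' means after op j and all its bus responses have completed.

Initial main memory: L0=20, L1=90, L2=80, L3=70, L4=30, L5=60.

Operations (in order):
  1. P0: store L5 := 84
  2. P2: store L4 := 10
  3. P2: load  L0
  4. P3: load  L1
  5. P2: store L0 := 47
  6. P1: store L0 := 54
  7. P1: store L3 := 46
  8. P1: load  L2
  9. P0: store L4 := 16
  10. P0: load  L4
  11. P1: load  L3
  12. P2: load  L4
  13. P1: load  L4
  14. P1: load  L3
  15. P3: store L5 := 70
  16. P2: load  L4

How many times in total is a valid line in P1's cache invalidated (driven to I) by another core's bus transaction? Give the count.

1. P0: store L5 := 84  bus=[BusRdX]  L5: P0=M P1=I P2=I P3=I  mem[L5]=60
2. P2: store L4 := 10  bus=[BusRdX]  L4: P0=I P1=I P2=M P3=I  mem[L4]=30
3. P2: load  L0  bus=[BusRd]  L0: P0=I P1=I P2=E P3=I  mem[L0]=20
4. P3: load  L1  bus=[BusRd]  L1: P0=I P1=I P2=I P3=E  mem[L1]=90
5. P2: store L0 := 47  bus=[-]  L0: P0=I P1=I P2=M P3=I  mem[L0]=20
6. P1: store L0 := 54  bus=[BusRdX,Flush]  L0: P0=I P1=M P2=I P3=I  mem[L0]=47
7. P1: store L3 := 46  bus=[BusRdX]  L3: P0=I P1=M P2=I P3=I  mem[L3]=70
8. P1: load  L2  bus=[BusRd]  L2: P0=I P1=E P2=I P3=I  mem[L2]=80
9. P0: store L4 := 16  bus=[BusRdX,Flush]  L4: P0=M P1=I P2=I P3=I  mem[L4]=10
10. P0: load  L4  bus=[-]  L4: P0=M P1=I P2=I P3=I  mem[L4]=10
11. P1: load  L3  bus=[-]  L3: P0=I P1=M P2=I P3=I  mem[L3]=70
12. P2: load  L4  bus=[BusRd]  L4: P0=O P1=I P2=S P3=I  mem[L4]=10
13. P1: load  L4  bus=[BusRd]  L4: P0=O P1=S P2=S P3=I  mem[L4]=10
14. P1: load  L3  bus=[-]  L3: P0=I P1=M P2=I P3=I  mem[L3]=70
15. P3: store L5 := 70  bus=[BusRdX,Flush]  L5: P0=I P1=I P2=I P3=M  mem[L5]=84
16. P2: load  L4  bus=[-]  L4: P0=O P1=S P2=S P3=I  mem[L4]=10

invalidations = 0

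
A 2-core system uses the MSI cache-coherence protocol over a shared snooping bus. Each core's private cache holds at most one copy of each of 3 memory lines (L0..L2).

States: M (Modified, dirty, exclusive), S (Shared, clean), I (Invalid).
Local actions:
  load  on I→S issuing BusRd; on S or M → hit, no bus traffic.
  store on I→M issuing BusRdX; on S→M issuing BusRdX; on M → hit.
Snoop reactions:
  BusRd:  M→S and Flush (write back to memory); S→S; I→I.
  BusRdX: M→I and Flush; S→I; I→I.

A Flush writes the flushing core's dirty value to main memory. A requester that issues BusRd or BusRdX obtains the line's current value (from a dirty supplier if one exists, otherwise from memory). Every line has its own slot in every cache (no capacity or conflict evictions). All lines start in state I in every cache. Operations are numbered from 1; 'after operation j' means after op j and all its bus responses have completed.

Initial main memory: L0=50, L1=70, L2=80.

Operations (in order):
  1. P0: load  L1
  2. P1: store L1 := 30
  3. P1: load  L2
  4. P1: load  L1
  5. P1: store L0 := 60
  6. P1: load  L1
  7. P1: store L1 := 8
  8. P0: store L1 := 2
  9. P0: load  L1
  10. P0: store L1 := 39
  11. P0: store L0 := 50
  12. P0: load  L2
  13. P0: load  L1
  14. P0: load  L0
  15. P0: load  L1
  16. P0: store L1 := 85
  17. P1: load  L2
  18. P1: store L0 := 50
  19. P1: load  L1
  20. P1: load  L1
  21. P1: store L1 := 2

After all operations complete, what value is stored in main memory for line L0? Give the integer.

  op1 P0: load  L1 → S/I on L1; bus BusRd; mem=70
  op2 P1: store L1 := 30 → I/M on L1; bus BusRdX; mem=70
  op3 P1: load  L2 → I/S on L2; bus BusRd; mem=80
  op4 P1: load  L1 → I/M on L1; bus (none); mem=70
  op5 P1: store L0 := 60 → I/M on L0; bus BusRdX; mem=50
  op6 P1: load  L1 → I/M on L1; bus (none); mem=70
  op7 P1: store L1 := 8 → I/M on L1; bus (none); mem=70
  op8 P0: store L1 := 2 → M/I on L1; bus BusRdX Flush; mem=8
  op9 P0: load  L1 → M/I on L1; bus (none); mem=8
  op10 P0: store L1 := 39 → M/I on L1; bus (none); mem=8
  op11 P0: store L0 := 50 → M/I on L0; bus BusRdX Flush; mem=60
  op12 P0: load  L2 → S/S on L2; bus BusRd; mem=80
  op13 P0: load  L1 → M/I on L1; bus (none); mem=8
  op14 P0: load  L0 → M/I on L0; bus (none); mem=60
  op15 P0: load  L1 → M/I on L1; bus (none); mem=8
  op16 P0: store L1 := 85 → M/I on L1; bus (none); mem=8
  op17 P1: load  L2 → S/S on L2; bus (none); mem=80
  op18 P1: store L0 := 50 → I/M on L0; bus BusRdX Flush; mem=50
  op19 P1: load  L1 → S/S on L1; bus BusRd Flush; mem=85
  op20 P1: load  L1 → S/S on L1; bus (none); mem=85
  op21 P1: store L1 := 2 → I/M on L1; bus BusRdX; mem=85

memory[L0] = 50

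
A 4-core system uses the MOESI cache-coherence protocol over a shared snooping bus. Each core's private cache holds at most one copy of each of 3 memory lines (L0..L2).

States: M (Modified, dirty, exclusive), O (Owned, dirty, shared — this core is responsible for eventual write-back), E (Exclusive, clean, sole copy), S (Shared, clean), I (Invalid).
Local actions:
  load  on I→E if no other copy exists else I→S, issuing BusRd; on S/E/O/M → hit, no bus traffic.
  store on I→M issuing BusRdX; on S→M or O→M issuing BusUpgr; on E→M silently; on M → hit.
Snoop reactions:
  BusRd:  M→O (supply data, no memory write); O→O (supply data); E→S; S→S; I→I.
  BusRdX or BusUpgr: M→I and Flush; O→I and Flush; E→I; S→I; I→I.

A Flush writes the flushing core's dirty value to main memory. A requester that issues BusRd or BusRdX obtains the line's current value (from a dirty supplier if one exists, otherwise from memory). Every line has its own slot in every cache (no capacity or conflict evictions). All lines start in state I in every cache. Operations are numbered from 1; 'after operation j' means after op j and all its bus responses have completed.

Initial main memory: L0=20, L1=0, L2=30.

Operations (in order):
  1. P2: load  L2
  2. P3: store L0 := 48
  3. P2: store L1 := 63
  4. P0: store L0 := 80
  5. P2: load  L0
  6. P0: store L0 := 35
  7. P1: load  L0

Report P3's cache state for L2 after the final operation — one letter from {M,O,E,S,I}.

state = I

step 1: P2: load  L2  ⟶  IIEI  (L2)  txn=BusRd  M[L2]=30
step 2: P3: store L0 := 48  ⟶  IIIM  (L0)  txn=BusRdX  M[L0]=20
step 3: P2: store L1 := 63  ⟶  IIMI  (L1)  txn=BusRdX  M[L1]=0
step 4: P0: store L0 := 80  ⟶  MIII  (L0)  txn=BusRdX+Flush  M[L0]=48
step 5: P2: load  L0  ⟶  OISI  (L0)  txn=BusRd  M[L0]=48
step 6: P0: store L0 := 35  ⟶  MIII  (L0)  txn=BusUpgr  M[L0]=48
step 7: P1: load  L0  ⟶  OSII  (L0)  txn=BusRd  M[L0]=48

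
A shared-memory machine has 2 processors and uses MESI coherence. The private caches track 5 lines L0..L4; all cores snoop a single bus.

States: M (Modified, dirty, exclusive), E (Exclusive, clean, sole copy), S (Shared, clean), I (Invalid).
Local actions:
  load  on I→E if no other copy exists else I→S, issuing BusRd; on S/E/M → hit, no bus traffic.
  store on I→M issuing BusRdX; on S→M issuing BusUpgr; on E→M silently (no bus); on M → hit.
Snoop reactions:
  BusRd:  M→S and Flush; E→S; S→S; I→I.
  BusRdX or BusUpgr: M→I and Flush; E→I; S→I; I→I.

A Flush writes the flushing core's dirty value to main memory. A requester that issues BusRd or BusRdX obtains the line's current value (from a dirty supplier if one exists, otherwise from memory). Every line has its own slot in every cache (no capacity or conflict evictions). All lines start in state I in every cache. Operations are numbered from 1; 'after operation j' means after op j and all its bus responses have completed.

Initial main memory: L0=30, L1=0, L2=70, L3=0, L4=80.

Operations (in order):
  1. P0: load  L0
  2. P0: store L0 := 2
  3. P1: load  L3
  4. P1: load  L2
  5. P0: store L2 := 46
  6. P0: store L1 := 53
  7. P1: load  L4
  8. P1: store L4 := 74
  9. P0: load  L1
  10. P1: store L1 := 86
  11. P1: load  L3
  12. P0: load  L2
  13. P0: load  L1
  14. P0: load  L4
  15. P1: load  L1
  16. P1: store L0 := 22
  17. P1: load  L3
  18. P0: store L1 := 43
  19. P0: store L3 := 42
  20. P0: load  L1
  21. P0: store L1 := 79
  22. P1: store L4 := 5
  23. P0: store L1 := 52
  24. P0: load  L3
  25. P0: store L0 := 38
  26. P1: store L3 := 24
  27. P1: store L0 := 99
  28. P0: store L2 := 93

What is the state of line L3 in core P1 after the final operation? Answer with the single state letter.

1. P0: load  L0  bus=[BusRd]  L0: P0=E P1=I  mem[L0]=30
2. P0: store L0 := 2  bus=[-]  L0: P0=M P1=I  mem[L0]=30
3. P1: load  L3  bus=[BusRd]  L3: P0=I P1=E  mem[L3]=0
4. P1: load  L2  bus=[BusRd]  L2: P0=I P1=E  mem[L2]=70
5. P0: store L2 := 46  bus=[BusRdX]  L2: P0=M P1=I  mem[L2]=70
6. P0: store L1 := 53  bus=[BusRdX]  L1: P0=M P1=I  mem[L1]=0
7. P1: load  L4  bus=[BusRd]  L4: P0=I P1=E  mem[L4]=80
8. P1: store L4 := 74  bus=[-]  L4: P0=I P1=M  mem[L4]=80
9. P0: load  L1  bus=[-]  L1: P0=M P1=I  mem[L1]=0
10. P1: store L1 := 86  bus=[BusRdX,Flush]  L1: P0=I P1=M  mem[L1]=53
11. P1: load  L3  bus=[-]  L3: P0=I P1=E  mem[L3]=0
12. P0: load  L2  bus=[-]  L2: P0=M P1=I  mem[L2]=70
13. P0: load  L1  bus=[BusRd,Flush]  L1: P0=S P1=S  mem[L1]=86
14. P0: load  L4  bus=[BusRd,Flush]  L4: P0=S P1=S  mem[L4]=74
15. P1: load  L1  bus=[-]  L1: P0=S P1=S  mem[L1]=86
16. P1: store L0 := 22  bus=[BusRdX,Flush]  L0: P0=I P1=M  mem[L0]=2
17. P1: load  L3  bus=[-]  L3: P0=I P1=E  mem[L3]=0
18. P0: store L1 := 43  bus=[BusUpgr]  L1: P0=M P1=I  mem[L1]=86
19. P0: store L3 := 42  bus=[BusRdX]  L3: P0=M P1=I  mem[L3]=0
20. P0: load  L1  bus=[-]  L1: P0=M P1=I  mem[L1]=86
21. P0: store L1 := 79  bus=[-]  L1: P0=M P1=I  mem[L1]=86
22. P1: store L4 := 5  bus=[BusUpgr]  L4: P0=I P1=M  mem[L4]=74
23. P0: store L1 := 52  bus=[-]  L1: P0=M P1=I  mem[L1]=86
24. P0: load  L3  bus=[-]  L3: P0=M P1=I  mem[L3]=0
25. P0: store L0 := 38  bus=[BusRdX,Flush]  L0: P0=M P1=I  mem[L0]=22
26. P1: store L3 := 24  bus=[BusRdX,Flush]  L3: P0=I P1=M  mem[L3]=42
27. P1: store L0 := 99  bus=[BusRdX,Flush]  L0: P0=I P1=M  mem[L0]=38
28. P0: store L2 := 93  bus=[-]  L2: P0=M P1=I  mem[L2]=70

state = M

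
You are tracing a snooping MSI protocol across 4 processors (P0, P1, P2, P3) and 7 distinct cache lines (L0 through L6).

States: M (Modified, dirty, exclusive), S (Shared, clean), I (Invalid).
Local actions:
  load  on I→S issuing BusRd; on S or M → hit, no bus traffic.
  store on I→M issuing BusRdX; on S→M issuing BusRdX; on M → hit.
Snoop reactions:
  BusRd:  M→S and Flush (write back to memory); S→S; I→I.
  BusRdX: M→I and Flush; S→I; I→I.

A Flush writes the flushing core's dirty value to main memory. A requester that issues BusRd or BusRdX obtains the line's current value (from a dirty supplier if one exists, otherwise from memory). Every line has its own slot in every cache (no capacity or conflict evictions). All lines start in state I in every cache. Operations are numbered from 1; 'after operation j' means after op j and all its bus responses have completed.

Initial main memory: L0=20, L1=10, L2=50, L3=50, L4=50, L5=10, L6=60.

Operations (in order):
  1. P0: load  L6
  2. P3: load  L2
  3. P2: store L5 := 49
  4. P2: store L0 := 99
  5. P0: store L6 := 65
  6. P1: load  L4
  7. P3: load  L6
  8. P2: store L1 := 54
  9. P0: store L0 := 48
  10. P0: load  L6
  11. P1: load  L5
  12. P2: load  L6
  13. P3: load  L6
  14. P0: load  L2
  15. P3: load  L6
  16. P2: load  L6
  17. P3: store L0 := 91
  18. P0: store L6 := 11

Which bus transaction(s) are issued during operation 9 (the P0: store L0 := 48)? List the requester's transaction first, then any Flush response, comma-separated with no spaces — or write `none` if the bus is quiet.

  op1 P0: load  L6 → S/I/I/I on L6; bus BusRd; mem=60
  op2 P3: load  L2 → I/I/I/S on L2; bus BusRd; mem=50
  op3 P2: store L5 := 49 → I/I/M/I on L5; bus BusRdX; mem=10
  op4 P2: store L0 := 99 → I/I/M/I on L0; bus BusRdX; mem=20
  op5 P0: store L6 := 65 → M/I/I/I on L6; bus BusRdX; mem=60
  op6 P1: load  L4 → I/S/I/I on L4; bus BusRd; mem=50
  op7 P3: load  L6 → S/I/I/S on L6; bus BusRd Flush; mem=65
  op8 P2: store L1 := 54 → I/I/M/I on L1; bus BusRdX; mem=10
  op9 P0: store L0 := 48 → M/I/I/I on L0; bus BusRdX Flush; mem=99
  op10 P0: load  L6 → S/I/I/S on L6; bus (none); mem=65
  op11 P1: load  L5 → I/S/S/I on L5; bus BusRd Flush; mem=49
  op12 P2: load  L6 → S/I/S/S on L6; bus BusRd; mem=65
  op13 P3: load  L6 → S/I/S/S on L6; bus (none); mem=65
  op14 P0: load  L2 → S/I/I/S on L2; bus BusRd; mem=50
  op15 P3: load  L6 → S/I/S/S on L6; bus (none); mem=65
  op16 P2: load  L6 → S/I/S/S on L6; bus (none); mem=65
  op17 P3: store L0 := 91 → I/I/I/M on L0; bus BusRdX Flush; mem=48
  op18 P0: store L6 := 11 → M/I/I/I on L6; bus BusRdX; mem=65

bus = BusRdX,Flush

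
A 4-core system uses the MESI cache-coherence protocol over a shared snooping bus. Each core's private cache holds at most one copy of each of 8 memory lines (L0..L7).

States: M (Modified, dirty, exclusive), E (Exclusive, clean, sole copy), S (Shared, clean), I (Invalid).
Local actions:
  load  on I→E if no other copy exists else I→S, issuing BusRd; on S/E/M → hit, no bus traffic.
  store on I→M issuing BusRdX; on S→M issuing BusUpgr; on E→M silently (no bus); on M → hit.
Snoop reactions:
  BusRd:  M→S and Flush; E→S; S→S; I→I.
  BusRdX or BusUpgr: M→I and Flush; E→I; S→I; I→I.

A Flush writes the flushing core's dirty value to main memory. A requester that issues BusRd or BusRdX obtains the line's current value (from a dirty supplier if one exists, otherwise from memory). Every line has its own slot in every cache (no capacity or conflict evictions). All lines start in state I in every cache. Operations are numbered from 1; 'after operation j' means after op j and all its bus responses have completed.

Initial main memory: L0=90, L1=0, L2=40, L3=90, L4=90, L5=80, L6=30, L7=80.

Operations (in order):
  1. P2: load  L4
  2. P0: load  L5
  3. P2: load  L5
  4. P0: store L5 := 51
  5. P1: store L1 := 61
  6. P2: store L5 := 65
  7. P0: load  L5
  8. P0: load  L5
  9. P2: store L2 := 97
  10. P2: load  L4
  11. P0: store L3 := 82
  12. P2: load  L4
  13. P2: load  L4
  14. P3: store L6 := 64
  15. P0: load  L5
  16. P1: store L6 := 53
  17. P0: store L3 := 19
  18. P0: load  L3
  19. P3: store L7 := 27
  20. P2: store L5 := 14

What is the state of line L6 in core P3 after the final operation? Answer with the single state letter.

state = I

[1] P2: load  L4 | P0:I, P1:I, P2:E(90), P3:I | bus: BusRd
[2] P0: load  L5 | P0:E(80), P1:I, P2:I, P3:I | bus: BusRd
[3] P2: load  L5 | P0:S(80), P1:I, P2:S(80), P3:I | bus: BusRd
[4] P0: store L5 := 51 | P0:M(51), P1:I, P2:I, P3:I | bus: BusUpgr
[5] P1: store L1 := 61 | P0:I, P1:M(61), P2:I, P3:I | bus: BusRdX
[6] P2: store L5 := 65 | P0:I, P1:I, P2:M(65), P3:I | bus: BusRdX,Flush
[7] P0: load  L5 | P0:S(65), P1:I, P2:S(65), P3:I | bus: BusRd,Flush
[8] P0: load  L5 | P0:S(65), P1:I, P2:S(65), P3:I | bus: none
[9] P2: store L2 := 97 | P0:I, P1:I, P2:M(97), P3:I | bus: BusRdX
[10] P2: load  L4 | P0:I, P1:I, P2:E(90), P3:I | bus: none
[11] P0: store L3 := 82 | P0:M(82), P1:I, P2:I, P3:I | bus: BusRdX
[12] P2: load  L4 | P0:I, P1:I, P2:E(90), P3:I | bus: none
[13] P2: load  L4 | P0:I, P1:I, P2:E(90), P3:I | bus: none
[14] P3: store L6 := 64 | P0:I, P1:I, P2:I, P3:M(64) | bus: BusRdX
[15] P0: load  L5 | P0:S(65), P1:I, P2:S(65), P3:I | bus: none
[16] P1: store L6 := 53 | P0:I, P1:M(53), P2:I, P3:I | bus: BusRdX,Flush
[17] P0: store L3 := 19 | P0:M(19), P1:I, P2:I, P3:I | bus: none
[18] P0: load  L3 | P0:M(19), P1:I, P2:I, P3:I | bus: none
[19] P3: store L7 := 27 | P0:I, P1:I, P2:I, P3:M(27) | bus: BusRdX
[20] P2: store L5 := 14 | P0:I, P1:I, P2:M(14), P3:I | bus: BusUpgr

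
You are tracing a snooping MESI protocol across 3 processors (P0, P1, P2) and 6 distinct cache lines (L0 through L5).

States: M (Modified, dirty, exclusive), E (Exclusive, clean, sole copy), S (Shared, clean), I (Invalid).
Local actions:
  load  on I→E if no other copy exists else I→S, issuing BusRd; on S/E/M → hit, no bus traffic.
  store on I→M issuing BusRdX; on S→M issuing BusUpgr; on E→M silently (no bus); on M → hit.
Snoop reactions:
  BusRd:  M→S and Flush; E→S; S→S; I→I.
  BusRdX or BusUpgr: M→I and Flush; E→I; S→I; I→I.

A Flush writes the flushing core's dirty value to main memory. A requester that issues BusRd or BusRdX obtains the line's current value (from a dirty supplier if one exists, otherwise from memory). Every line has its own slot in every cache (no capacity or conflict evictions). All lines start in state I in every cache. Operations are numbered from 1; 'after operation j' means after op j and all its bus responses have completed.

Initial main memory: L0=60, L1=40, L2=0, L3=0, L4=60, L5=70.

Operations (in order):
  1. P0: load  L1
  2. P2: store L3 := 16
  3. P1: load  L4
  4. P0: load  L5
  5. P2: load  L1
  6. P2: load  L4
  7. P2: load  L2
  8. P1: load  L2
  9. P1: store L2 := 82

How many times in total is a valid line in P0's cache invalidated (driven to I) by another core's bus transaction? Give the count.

invalidations = 0

[1] P0: load  L1 | P0:E(40), P1:I, P2:I | bus: BusRd
[2] P2: store L3 := 16 | P0:I, P1:I, P2:M(16) | bus: BusRdX
[3] P1: load  L4 | P0:I, P1:E(60), P2:I | bus: BusRd
[4] P0: load  L5 | P0:E(70), P1:I, P2:I | bus: BusRd
[5] P2: load  L1 | P0:S(40), P1:I, P2:S(40) | bus: BusRd
[6] P2: load  L4 | P0:I, P1:S(60), P2:S(60) | bus: BusRd
[7] P2: load  L2 | P0:I, P1:I, P2:E(0) | bus: BusRd
[8] P1: load  L2 | P0:I, P1:S(0), P2:S(0) | bus: BusRd
[9] P1: store L2 := 82 | P0:I, P1:M(82), P2:I | bus: BusUpgr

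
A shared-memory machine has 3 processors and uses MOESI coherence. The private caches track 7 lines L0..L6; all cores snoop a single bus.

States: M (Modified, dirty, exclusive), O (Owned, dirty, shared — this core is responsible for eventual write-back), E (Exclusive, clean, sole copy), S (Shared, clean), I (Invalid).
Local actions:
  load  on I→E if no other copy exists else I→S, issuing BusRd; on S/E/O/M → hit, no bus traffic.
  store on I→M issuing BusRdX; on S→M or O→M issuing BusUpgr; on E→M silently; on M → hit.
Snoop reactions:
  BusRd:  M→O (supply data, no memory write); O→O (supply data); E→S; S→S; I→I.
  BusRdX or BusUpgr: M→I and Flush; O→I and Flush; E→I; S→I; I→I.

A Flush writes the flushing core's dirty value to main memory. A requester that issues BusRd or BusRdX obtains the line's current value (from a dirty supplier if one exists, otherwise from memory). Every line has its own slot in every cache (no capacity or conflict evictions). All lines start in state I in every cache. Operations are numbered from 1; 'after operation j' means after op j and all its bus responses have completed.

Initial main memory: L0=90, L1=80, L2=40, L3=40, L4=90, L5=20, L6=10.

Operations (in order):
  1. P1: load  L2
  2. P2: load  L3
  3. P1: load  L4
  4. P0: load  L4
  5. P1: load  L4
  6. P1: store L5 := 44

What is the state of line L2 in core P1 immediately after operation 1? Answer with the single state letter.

state = E

  op1 P1: load  L2 → I/E/I on L2; bus BusRd; mem=40
  op2 P2: load  L3 → I/I/E on L3; bus BusRd; mem=40
  op3 P1: load  L4 → I/E/I on L4; bus BusRd; mem=90
  op4 P0: load  L4 → S/S/I on L4; bus BusRd; mem=90
  op5 P1: load  L4 → S/S/I on L4; bus (none); mem=90
  op6 P1: store L5 := 44 → I/M/I on L5; bus BusRdX; mem=20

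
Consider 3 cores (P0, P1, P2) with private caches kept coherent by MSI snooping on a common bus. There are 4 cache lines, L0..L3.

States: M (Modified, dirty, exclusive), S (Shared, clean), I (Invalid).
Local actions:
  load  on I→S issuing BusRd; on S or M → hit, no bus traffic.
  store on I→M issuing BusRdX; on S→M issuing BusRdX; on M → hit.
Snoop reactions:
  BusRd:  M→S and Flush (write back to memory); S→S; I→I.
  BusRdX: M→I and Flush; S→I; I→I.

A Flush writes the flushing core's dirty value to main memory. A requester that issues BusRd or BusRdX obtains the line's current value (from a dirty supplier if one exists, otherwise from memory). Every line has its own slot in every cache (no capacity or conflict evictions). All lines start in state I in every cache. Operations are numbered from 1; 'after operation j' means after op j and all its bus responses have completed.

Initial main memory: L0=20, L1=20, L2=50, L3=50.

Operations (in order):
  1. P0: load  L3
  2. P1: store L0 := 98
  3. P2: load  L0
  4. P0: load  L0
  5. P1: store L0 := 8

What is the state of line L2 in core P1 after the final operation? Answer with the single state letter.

state = I

step 1: P0: load  L3  ⟶  SII  (L3)  txn=BusRd  M[L3]=50
step 2: P1: store L0 := 98  ⟶  IMI  (L0)  txn=BusRdX  M[L0]=20
step 3: P2: load  L0  ⟶  ISS  (L0)  txn=BusRd+Flush  M[L0]=98
step 4: P0: load  L0  ⟶  SSS  (L0)  txn=BusRd  M[L0]=98
step 5: P1: store L0 := 8  ⟶  IMI  (L0)  txn=BusRdX  M[L0]=98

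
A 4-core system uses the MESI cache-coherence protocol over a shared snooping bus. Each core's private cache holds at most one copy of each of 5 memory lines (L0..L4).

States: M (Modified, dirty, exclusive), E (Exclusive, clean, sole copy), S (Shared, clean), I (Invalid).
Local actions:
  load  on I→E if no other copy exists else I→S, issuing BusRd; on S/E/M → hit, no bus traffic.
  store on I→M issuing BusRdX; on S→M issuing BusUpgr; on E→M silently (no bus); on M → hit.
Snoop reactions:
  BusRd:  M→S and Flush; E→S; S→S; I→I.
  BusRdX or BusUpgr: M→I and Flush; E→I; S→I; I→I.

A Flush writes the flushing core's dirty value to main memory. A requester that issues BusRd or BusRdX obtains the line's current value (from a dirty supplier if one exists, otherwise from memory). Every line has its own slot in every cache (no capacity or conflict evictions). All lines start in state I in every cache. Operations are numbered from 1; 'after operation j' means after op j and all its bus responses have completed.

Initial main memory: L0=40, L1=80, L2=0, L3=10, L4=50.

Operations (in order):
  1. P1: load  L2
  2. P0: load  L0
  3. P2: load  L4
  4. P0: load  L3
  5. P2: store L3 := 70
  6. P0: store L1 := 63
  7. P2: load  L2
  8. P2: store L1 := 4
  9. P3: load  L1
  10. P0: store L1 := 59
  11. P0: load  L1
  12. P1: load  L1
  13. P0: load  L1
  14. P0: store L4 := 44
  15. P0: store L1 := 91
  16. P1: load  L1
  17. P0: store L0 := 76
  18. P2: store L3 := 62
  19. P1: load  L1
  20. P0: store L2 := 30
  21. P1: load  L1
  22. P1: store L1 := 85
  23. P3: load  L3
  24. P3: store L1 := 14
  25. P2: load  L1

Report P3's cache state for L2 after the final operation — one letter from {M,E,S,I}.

state = I

step 1: P1: load  L2  ⟶  IEII  (L2)  txn=BusRd  M[L2]=0
step 2: P0: load  L0  ⟶  EIII  (L0)  txn=BusRd  M[L0]=40
step 3: P2: load  L4  ⟶  IIEI  (L4)  txn=BusRd  M[L4]=50
step 4: P0: load  L3  ⟶  EIII  (L3)  txn=BusRd  M[L3]=10
step 5: P2: store L3 := 70  ⟶  IIMI  (L3)  txn=BusRdX  M[L3]=10
step 6: P0: store L1 := 63  ⟶  MIII  (L1)  txn=BusRdX  M[L1]=80
step 7: P2: load  L2  ⟶  ISSI  (L2)  txn=BusRd  M[L2]=0
step 8: P2: store L1 := 4  ⟶  IIMI  (L1)  txn=BusRdX+Flush  M[L1]=63
step 9: P3: load  L1  ⟶  IISS  (L1)  txn=BusRd+Flush  M[L1]=4
step 10: P0: store L1 := 59  ⟶  MIII  (L1)  txn=BusRdX  M[L1]=4
step 11: P0: load  L1  ⟶  MIII  (L1)  txn=∅  M[L1]=4
step 12: P1: load  L1  ⟶  SSII  (L1)  txn=BusRd+Flush  M[L1]=59
step 13: P0: load  L1  ⟶  SSII  (L1)  txn=∅  M[L1]=59
step 14: P0: store L4 := 44  ⟶  MIII  (L4)  txn=BusRdX  M[L4]=50
step 15: P0: store L1 := 91  ⟶  MIII  (L1)  txn=BusUpgr  M[L1]=59
step 16: P1: load  L1  ⟶  SSII  (L1)  txn=BusRd+Flush  M[L1]=91
step 17: P0: store L0 := 76  ⟶  MIII  (L0)  txn=∅  M[L0]=40
step 18: P2: store L3 := 62  ⟶  IIMI  (L3)  txn=∅  M[L3]=10
step 19: P1: load  L1  ⟶  SSII  (L1)  txn=∅  M[L1]=91
step 20: P0: store L2 := 30  ⟶  MIII  (L2)  txn=BusRdX  M[L2]=0
step 21: P1: load  L1  ⟶  SSII  (L1)  txn=∅  M[L1]=91
step 22: P1: store L1 := 85  ⟶  IMII  (L1)  txn=BusUpgr  M[L1]=91
step 23: P3: load  L3  ⟶  IISS  (L3)  txn=BusRd+Flush  M[L3]=62
step 24: P3: store L1 := 14  ⟶  IIIM  (L1)  txn=BusRdX+Flush  M[L1]=85
step 25: P2: load  L1  ⟶  IISS  (L1)  txn=BusRd+Flush  M[L1]=14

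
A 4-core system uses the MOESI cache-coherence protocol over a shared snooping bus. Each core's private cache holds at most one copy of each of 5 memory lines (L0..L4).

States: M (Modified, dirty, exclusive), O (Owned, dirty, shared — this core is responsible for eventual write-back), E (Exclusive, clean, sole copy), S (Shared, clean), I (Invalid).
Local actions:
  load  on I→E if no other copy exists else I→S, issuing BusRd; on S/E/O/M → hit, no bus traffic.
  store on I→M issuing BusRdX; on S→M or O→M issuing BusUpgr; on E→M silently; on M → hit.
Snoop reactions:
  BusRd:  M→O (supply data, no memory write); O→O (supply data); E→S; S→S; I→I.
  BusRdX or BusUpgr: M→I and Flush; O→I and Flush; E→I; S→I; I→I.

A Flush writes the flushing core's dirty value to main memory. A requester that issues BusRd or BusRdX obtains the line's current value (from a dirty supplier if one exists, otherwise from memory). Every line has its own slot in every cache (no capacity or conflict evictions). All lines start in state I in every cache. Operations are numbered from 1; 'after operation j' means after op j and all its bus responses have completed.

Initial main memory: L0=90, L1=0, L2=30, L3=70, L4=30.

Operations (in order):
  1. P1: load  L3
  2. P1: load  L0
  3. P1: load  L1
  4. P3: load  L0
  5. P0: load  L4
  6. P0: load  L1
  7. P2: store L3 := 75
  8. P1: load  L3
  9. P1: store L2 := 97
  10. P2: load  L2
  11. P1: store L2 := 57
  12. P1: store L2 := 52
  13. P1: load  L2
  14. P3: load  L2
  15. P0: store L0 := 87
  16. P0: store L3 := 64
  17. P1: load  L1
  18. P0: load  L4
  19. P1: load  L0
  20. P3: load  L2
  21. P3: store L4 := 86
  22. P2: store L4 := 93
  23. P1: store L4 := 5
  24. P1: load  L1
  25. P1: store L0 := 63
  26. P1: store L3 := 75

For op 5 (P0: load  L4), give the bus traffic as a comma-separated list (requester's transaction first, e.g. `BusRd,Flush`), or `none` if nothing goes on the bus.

1. P1: load  L3  bus=[BusRd]  L3: P0=I P1=E P2=I P3=I  mem[L3]=70
2. P1: load  L0  bus=[BusRd]  L0: P0=I P1=E P2=I P3=I  mem[L0]=90
3. P1: load  L1  bus=[BusRd]  L1: P0=I P1=E P2=I P3=I  mem[L1]=0
4. P3: load  L0  bus=[BusRd]  L0: P0=I P1=S P2=I P3=S  mem[L0]=90
5. P0: load  L4  bus=[BusRd]  L4: P0=E P1=I P2=I P3=I  mem[L4]=30
6. P0: load  L1  bus=[BusRd]  L1: P0=S P1=S P2=I P3=I  mem[L1]=0
7. P2: store L3 := 75  bus=[BusRdX]  L3: P0=I P1=I P2=M P3=I  mem[L3]=70
8. P1: load  L3  bus=[BusRd]  L3: P0=I P1=S P2=O P3=I  mem[L3]=70
9. P1: store L2 := 97  bus=[BusRdX]  L2: P0=I P1=M P2=I P3=I  mem[L2]=30
10. P2: load  L2  bus=[BusRd]  L2: P0=I P1=O P2=S P3=I  mem[L2]=30
11. P1: store L2 := 57  bus=[BusUpgr]  L2: P0=I P1=M P2=I P3=I  mem[L2]=30
12. P1: store L2 := 52  bus=[-]  L2: P0=I P1=M P2=I P3=I  mem[L2]=30
13. P1: load  L2  bus=[-]  L2: P0=I P1=M P2=I P3=I  mem[L2]=30
14. P3: load  L2  bus=[BusRd]  L2: P0=I P1=O P2=I P3=S  mem[L2]=30
15. P0: store L0 := 87  bus=[BusRdX]  L0: P0=M P1=I P2=I P3=I  mem[L0]=90
16. P0: store L3 := 64  bus=[BusRdX,Flush]  L3: P0=M P1=I P2=I P3=I  mem[L3]=75
17. P1: load  L1  bus=[-]  L1: P0=S P1=S P2=I P3=I  mem[L1]=0
18. P0: load  L4  bus=[-]  L4: P0=E P1=I P2=I P3=I  mem[L4]=30
19. P1: load  L0  bus=[BusRd]  L0: P0=O P1=S P2=I P3=I  mem[L0]=90
20. P3: load  L2  bus=[-]  L2: P0=I P1=O P2=I P3=S  mem[L2]=30
21. P3: store L4 := 86  bus=[BusRdX]  L4: P0=I P1=I P2=I P3=M  mem[L4]=30
22. P2: store L4 := 93  bus=[BusRdX,Flush]  L4: P0=I P1=I P2=M P3=I  mem[L4]=86
23. P1: store L4 := 5  bus=[BusRdX,Flush]  L4: P0=I P1=M P2=I P3=I  mem[L4]=93
24. P1: load  L1  bus=[-]  L1: P0=S P1=S P2=I P3=I  mem[L1]=0
25. P1: store L0 := 63  bus=[BusUpgr,Flush]  L0: P0=I P1=M P2=I P3=I  mem[L0]=87
26. P1: store L3 := 75  bus=[BusRdX,Flush]  L3: P0=I P1=M P2=I P3=I  mem[L3]=64

bus = BusRd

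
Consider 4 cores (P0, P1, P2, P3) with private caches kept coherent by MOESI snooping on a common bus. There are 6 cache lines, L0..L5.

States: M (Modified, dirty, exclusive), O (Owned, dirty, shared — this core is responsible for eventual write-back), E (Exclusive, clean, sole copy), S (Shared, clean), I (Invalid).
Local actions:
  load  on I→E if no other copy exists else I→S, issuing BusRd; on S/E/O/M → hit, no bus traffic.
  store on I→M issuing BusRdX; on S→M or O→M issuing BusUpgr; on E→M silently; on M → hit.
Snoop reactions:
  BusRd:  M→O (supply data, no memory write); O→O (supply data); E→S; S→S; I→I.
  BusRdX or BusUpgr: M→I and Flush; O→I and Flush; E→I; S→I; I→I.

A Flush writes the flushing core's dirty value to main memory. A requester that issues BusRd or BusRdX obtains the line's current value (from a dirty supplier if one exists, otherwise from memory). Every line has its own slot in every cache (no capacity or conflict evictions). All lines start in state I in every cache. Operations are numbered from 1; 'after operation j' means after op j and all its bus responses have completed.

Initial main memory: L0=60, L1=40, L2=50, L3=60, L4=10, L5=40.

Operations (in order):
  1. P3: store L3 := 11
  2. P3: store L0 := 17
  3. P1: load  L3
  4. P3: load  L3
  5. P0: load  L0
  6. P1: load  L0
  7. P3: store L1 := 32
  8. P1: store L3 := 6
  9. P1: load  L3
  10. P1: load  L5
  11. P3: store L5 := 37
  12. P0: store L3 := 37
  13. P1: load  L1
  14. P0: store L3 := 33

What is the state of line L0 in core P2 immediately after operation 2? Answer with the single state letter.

state = I

1. P3: store L3 := 11  bus=[BusRdX]  L3: P0=I P1=I P2=I P3=M  mem[L3]=60
2. P3: store L0 := 17  bus=[BusRdX]  L0: P0=I P1=I P2=I P3=M  mem[L0]=60
3. P1: load  L3  bus=[BusRd]  L3: P0=I P1=S P2=I P3=O  mem[L3]=60
4. P3: load  L3  bus=[-]  L3: P0=I P1=S P2=I P3=O  mem[L3]=60
5. P0: load  L0  bus=[BusRd]  L0: P0=S P1=I P2=I P3=O  mem[L0]=60
6. P1: load  L0  bus=[BusRd]  L0: P0=S P1=S P2=I P3=O  mem[L0]=60
7. P3: store L1 := 32  bus=[BusRdX]  L1: P0=I P1=I P2=I P3=M  mem[L1]=40
8. P1: store L3 := 6  bus=[BusUpgr,Flush]  L3: P0=I P1=M P2=I P3=I  mem[L3]=11
9. P1: load  L3  bus=[-]  L3: P0=I P1=M P2=I P3=I  mem[L3]=11
10. P1: load  L5  bus=[BusRd]  L5: P0=I P1=E P2=I P3=I  mem[L5]=40
11. P3: store L5 := 37  bus=[BusRdX]  L5: P0=I P1=I P2=I P3=M  mem[L5]=40
12. P0: store L3 := 37  bus=[BusRdX,Flush]  L3: P0=M P1=I P2=I P3=I  mem[L3]=6
13. P1: load  L1  bus=[BusRd]  L1: P0=I P1=S P2=I P3=O  mem[L1]=40
14. P0: store L3 := 33  bus=[-]  L3: P0=M P1=I P2=I P3=I  mem[L3]=6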